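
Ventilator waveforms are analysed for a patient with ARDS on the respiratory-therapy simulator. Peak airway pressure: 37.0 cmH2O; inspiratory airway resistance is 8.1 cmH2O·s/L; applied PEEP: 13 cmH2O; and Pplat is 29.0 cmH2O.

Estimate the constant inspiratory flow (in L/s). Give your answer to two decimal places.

flow = (PIP − Pplat) / Raw = 8.0 / 8.1 = 0.9877 L/s.

0.99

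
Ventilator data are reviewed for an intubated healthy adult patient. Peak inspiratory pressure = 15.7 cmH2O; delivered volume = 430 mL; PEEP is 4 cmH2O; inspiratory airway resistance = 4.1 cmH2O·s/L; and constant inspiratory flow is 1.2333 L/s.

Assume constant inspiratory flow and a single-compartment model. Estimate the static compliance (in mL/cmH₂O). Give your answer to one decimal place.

64.7

Equation of motion (constant flow): PIP = Vt/C + R·V̇ + PEEP.
Vt/C = PIP − R·V̇ − PEEP = 15.7 − 4.1×1.2333 − 4 = 15.7 − 5.057 − 4 = 6.643 cmH2O.
C = Vt / 6.643 = 430 / 6.643 = 64.73 mL/cmH2O.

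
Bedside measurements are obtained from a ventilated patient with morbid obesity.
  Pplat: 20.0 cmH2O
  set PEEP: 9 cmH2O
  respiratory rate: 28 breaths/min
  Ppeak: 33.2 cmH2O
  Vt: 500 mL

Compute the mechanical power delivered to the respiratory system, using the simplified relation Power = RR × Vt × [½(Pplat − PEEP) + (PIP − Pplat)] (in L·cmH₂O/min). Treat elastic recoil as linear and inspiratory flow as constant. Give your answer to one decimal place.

Per-breath work = Vt × [½(Pplat−PEEP) + (PIP−Pplat)] = 0.500 × [0.5×11.0 + 13.2] = 0.500 × 18.7 = 9.35 L·cmH2O.
Power = 28 × 9.35 = 261.8 L·cmH2O/min.

261.8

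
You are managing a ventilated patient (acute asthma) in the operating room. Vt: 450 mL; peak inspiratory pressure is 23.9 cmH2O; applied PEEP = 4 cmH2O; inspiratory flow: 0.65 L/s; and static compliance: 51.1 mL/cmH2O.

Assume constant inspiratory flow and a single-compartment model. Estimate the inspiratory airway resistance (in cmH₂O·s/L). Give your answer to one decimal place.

Equation of motion (constant flow): PIP = Vt/C + R·V̇ + PEEP.
R·V̇ = PIP − Vt/C − PEEP = 23.9 − 450/51.1 − 4 = 23.9 − 8.806 − 4 = 11.094 cmH2O.
R = 11.094 / 0.65 = 17.068 cmH2O·s/L.

17.1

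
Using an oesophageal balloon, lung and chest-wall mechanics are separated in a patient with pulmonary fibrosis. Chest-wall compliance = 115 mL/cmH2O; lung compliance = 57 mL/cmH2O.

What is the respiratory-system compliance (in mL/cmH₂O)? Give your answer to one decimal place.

38.1

Lung and chest wall are elastances in series: 1/Crs = 1/CL + 1/Ccw.
1/Crs = 1/57 + 1/115 = 0.02624.
Crs = 38.11 mL/cmH2O.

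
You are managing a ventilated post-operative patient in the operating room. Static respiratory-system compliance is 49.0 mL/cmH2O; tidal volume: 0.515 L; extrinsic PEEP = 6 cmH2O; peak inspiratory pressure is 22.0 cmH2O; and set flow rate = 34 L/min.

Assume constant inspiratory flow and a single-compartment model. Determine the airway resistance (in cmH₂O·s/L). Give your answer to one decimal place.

Flow: 34 L/min ÷ 60 = 0.5667 L/s.
Equation of motion (constant flow): PIP = Vt/C + R·V̇ + PEEP.
R·V̇ = PIP − Vt/C − PEEP = 22.0 − 515/49.0 − 6 = 22.0 − 10.51 − 6 = 5.49 cmH2O.
R = 5.49 / 0.5667 = 9.688 cmH2O·s/L.

9.7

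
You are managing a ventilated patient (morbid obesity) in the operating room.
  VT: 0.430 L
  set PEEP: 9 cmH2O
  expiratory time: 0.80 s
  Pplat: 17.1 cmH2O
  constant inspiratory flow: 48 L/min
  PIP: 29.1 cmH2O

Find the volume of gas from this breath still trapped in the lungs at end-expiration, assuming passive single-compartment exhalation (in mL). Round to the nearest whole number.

Flow: 48 L/min ÷ 60 = 0.8 L/s.
R = (PIP − Pplat)/V̇ = (29.1 − 17.1) / 0.8 = 12.0/0.8 = 15.0 cmH2O·s/L.
C = Vt/(Pplat − PEEP) = 430.0 / (17.1 − 9) = 430.0/8.1 = 53.086 mL/cmH2O.
τ = R × C = 15.0 × 0.05309 L/cmH2O = 0.7964 s.
Fraction remaining = e^(−Te/τ) = e^(−0.80/0.7964) = 0.3662.
Trapped volume = 430.0 × 0.3662 = 157.47 mL.

157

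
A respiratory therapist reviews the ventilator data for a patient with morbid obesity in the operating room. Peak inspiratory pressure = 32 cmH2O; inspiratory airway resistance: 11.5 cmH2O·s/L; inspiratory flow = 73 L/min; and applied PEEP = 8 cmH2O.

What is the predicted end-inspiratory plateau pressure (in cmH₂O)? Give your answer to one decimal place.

Flow: 73 L/min ÷ 60 = 1.2167 L/s.
Pplat = PIP − Raw × flow = 32 − 11.5 × 1.2167 = 32 − 13.992 = 18.008 cmH2O.

18.0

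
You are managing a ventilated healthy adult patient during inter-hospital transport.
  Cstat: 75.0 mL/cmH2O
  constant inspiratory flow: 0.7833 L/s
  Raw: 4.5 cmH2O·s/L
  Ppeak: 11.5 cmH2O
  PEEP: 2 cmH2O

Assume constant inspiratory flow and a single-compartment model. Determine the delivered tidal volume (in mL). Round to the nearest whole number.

Equation of motion (constant flow): PIP = Vt/C + R·V̇ + PEEP.
Vt/C = PIP − R·V̇ − PEEP = 11.5 − 3.525 − 2 = 5.975 cmH2O.
Vt = C × 5.975 = 75.0 × 5.975 = 448.13 mL.

448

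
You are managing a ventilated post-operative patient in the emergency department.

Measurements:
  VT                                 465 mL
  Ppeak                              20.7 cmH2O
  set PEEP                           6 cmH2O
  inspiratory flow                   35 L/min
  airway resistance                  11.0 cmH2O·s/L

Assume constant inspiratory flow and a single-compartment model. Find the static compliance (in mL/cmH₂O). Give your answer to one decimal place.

Flow: 35 L/min ÷ 60 = 0.5833 L/s.
Equation of motion (constant flow): PIP = Vt/C + R·V̇ + PEEP.
Vt/C = PIP − R·V̇ − PEEP = 20.7 − 11.0×0.5833 − 6 = 20.7 − 6.416 − 6 = 8.284 cmH2O.
C = Vt / 8.284 = 465 / 8.284 = 56.132 mL/cmH2O.

56.1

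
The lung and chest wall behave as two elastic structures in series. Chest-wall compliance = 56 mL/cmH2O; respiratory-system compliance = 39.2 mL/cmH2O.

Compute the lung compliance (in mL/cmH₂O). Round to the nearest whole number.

131

1/CL = 1/Crs − 1/Ccw.
1/CL = 1/39.2 − 1/56 = 0.007653.
CL = 130.67 mL/cmH2O.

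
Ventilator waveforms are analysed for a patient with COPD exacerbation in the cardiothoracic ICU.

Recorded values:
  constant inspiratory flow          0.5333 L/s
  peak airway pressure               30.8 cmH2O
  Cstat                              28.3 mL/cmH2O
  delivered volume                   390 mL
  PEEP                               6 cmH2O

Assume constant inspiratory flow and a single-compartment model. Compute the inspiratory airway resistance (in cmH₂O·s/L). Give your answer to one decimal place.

Equation of motion (constant flow): PIP = Vt/C + R·V̇ + PEEP.
R·V̇ = PIP − Vt/C − PEEP = 30.8 − 390/28.3 − 6 = 30.8 − 13.781 − 6 = 11.019 cmH2O.
R = 11.019 / 0.5333 = 20.662 cmH2O·s/L.

20.7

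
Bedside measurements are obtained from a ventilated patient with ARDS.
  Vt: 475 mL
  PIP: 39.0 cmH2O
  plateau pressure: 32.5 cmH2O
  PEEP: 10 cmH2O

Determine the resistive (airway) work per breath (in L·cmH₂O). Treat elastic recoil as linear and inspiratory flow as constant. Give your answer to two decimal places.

3.09

With constant inspiratory flow the resistive pressure is constant at PIP − Pplat = 39.0 − 32.5 = 6.5 cmH2O, so resistive work = 6.5 × 0.475 = 3.088 L·cmH2O.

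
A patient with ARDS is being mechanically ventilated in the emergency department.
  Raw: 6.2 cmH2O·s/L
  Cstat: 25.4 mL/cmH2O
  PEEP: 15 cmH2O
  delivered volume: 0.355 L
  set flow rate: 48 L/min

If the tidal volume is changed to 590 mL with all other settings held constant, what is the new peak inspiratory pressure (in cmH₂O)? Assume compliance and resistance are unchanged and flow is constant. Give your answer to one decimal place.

43.2

Flow: 48 L/min ÷ 60 = 0.8 L/s.
PIP = Vt/C + R·V̇ + PEEP (constant-flow equation of motion).
Only the elastic term changes: ΔPIP = ΔVt / C = (590 − 355) / 25.4 = 9.252 cmH2O.
Original PIP = 355/25.4 + 6.2×0.8 + 15 = 33.936 cmH2O; new PIP = 33.936 + (9.252) = 43.188 cmH2O.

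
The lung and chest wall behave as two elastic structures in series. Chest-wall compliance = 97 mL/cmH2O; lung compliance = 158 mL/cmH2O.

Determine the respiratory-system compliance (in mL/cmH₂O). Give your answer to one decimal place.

60.1

Lung and chest wall are elastances in series: 1/Crs = 1/CL + 1/Ccw.
1/Crs = 1/158 + 1/97 = 0.01664.
Crs = 60.096 mL/cmH2O.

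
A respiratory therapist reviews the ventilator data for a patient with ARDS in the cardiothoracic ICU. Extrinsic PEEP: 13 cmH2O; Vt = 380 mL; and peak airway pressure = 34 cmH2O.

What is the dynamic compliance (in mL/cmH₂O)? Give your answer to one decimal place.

18.1

Dynamic compliance = Vt / (PIP − PEEP) = 380 / (34 − 13) = 380 / 21.0 = 18.095 mL/cmH2O.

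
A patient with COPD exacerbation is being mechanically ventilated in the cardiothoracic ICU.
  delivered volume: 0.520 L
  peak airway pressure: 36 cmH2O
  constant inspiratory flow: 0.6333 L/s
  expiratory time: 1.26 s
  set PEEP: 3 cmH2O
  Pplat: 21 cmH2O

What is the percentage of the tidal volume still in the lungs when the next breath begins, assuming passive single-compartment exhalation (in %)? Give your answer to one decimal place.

R = (PIP − Pplat)/V̇ = (36 − 21) / 0.6333 = 15.0/0.6333 = 23.685 cmH2O·s/L.
C = Vt/(Pplat − PEEP) = 520.0 / (21 − 3) = 520.0/18.0 = 28.889 mL/cmH2O.
τ = R × C = 23.685 × 0.02889 L/cmH2O = 0.6843 s.
Fraction remaining at end-expiration = e^(−Te/τ) = e^(−1.26/0.6843) = 0.1586 → 15.86%.

15.9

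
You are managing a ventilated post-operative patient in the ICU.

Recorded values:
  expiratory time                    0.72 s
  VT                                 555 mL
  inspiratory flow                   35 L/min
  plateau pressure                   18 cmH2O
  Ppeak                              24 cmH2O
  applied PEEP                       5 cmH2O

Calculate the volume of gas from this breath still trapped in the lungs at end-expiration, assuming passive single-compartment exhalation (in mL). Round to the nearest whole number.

108

Flow: 35 L/min ÷ 60 = 0.5833 L/s.
R = (PIP − Pplat)/V̇ = (24 − 18) / 0.5833 = 6.0/0.5833 = 10.286 cmH2O·s/L.
C = Vt/(Pplat − PEEP) = 555.0 / (18 − 5) = 555.0/13.0 = 42.692 mL/cmH2O.
τ = R × C = 10.286 × 0.04269 L/cmH2O = 0.4391 s.
Fraction remaining = e^(−Te/τ) = e^(−0.72/0.4391) = 0.194.
Trapped volume = 555.0 × 0.194 = 107.67 mL.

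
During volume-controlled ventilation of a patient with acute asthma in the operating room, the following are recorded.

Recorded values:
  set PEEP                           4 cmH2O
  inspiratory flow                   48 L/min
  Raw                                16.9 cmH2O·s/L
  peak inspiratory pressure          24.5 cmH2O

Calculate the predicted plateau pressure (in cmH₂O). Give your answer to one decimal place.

Flow: 48 L/min ÷ 60 = 0.8 L/s.
Pplat = PIP − Raw × flow = 24.5 − 16.9 × 0.8 = 24.5 − 13.52 = 10.98 cmH2O.

11.0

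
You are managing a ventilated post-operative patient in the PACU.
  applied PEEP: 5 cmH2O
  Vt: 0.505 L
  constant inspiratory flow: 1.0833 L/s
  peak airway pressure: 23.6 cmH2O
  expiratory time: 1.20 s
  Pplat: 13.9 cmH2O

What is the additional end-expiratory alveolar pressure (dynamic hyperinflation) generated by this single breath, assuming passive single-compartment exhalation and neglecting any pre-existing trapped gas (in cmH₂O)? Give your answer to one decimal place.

R = (PIP − Pplat)/V̇ = (23.6 − 13.9) / 1.0833 = 9.7/1.0833 = 8.954 cmH2O·s/L.
C = Vt/(Pplat − PEEP) = 505.0 / (13.9 − 5) = 505.0/8.9 = 56.742 mL/cmH2O.
τ = R × C = 8.954 × 0.05674 L/cmH2O = 0.508 s.
Fraction remaining = e^(−Te/τ) = e^(−1.20/0.508) = 0.09421; trapped volume = 505.0 × 0.09421 = 47.576 mL.
Additional alveolar pressure from trapping ≈ V_trapped / C = 47.576 / 56.742 = 0.8385 cmH2O.

0.8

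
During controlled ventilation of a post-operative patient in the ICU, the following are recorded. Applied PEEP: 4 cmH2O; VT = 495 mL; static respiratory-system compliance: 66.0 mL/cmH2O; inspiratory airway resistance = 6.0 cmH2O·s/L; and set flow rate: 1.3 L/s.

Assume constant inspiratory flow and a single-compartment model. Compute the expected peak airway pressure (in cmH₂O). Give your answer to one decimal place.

19.3

Equation of motion (constant flow): PIP = Vt/C + R·V̇ + PEEP.
PIP = 495/66.0 + 6.0×1.3 + 4 = 7.5 + 7.8 + 4 = 19.3 cmH2O.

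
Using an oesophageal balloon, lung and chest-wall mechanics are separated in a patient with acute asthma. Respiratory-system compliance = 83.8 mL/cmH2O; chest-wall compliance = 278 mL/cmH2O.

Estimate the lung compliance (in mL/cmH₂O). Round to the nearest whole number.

1/CL = 1/Crs − 1/Ccw.
1/CL = 1/83.8 − 1/278 = 0.008336.
CL = 119.96 mL/cmH2O.

120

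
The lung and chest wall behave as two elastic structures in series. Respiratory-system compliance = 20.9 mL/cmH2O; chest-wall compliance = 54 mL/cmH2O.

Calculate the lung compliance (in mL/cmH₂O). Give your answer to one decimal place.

34.1

1/CL = 1/Crs − 1/Ccw.
1/CL = 1/20.9 − 1/54 = 0.02933.
CL = 34.095 mL/cmH2O.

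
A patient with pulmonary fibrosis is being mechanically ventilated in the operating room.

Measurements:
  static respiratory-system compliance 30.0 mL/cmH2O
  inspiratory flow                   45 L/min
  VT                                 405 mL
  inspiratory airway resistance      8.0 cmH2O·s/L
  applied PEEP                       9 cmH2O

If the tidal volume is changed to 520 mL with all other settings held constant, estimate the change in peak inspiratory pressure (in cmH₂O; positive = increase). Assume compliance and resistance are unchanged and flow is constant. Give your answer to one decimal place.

3.8

PIP = Vt/C + R·V̇ + PEEP (constant-flow equation of motion).
Only the elastic term changes: ΔPIP = ΔVt / C = (520 − 405) / 30.0 = 3.833 cmH2O.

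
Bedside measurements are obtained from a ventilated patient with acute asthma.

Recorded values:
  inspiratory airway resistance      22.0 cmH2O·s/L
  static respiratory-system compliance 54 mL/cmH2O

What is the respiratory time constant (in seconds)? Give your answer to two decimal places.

1.19

τ = R × C = 22.0 × 54 mL/cmH2O = 22.0 × 0.054 L/cmH2O = 1.188 s.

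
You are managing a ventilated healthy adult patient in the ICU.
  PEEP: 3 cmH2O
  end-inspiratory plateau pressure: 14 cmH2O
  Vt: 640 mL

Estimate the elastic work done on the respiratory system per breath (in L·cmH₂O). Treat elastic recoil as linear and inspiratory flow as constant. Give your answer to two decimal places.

Elastic work ≈ ½ × (Pplat − PEEP) × Vt = 0.5 × (14 − 3) × 0.640 L = 0.5 × 11.0 × 0.640 = 3.52 L·cmH2O.

3.52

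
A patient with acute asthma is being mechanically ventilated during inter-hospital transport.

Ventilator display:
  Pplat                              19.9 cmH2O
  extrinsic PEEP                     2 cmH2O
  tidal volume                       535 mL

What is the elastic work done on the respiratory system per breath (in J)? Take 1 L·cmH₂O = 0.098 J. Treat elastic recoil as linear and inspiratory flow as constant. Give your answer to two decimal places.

0.47

Elastic work ≈ ½ × (Pplat − PEEP) × Vt = 0.5 × (19.9 − 2) × 0.535 L = 0.5 × 17.9 × 0.535 = 4.788 L·cmH2O.
× 0.098 J/(L·cmH2O) → 0.4692 J.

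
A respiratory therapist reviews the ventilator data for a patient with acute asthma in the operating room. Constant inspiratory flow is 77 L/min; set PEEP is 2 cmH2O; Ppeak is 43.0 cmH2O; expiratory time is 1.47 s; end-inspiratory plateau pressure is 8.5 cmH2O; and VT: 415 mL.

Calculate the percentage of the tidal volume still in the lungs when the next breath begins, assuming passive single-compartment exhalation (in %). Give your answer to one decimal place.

Flow: 77 L/min ÷ 60 = 1.2833 L/s.
R = (PIP − Pplat)/V̇ = (43.0 − 8.5) / 1.2833 = 34.5/1.2833 = 26.884 cmH2O·s/L.
C = Vt/(Pplat − PEEP) = 415.0 / (8.5 − 2) = 415.0/6.5 = 63.846 mL/cmH2O.
τ = R × C = 26.884 × 0.06385 L/cmH2O = 1.717 s.
Fraction remaining at end-expiration = e^(−Te/τ) = e^(−1.47/1.717) = 0.4248 → 42.48%.

42.5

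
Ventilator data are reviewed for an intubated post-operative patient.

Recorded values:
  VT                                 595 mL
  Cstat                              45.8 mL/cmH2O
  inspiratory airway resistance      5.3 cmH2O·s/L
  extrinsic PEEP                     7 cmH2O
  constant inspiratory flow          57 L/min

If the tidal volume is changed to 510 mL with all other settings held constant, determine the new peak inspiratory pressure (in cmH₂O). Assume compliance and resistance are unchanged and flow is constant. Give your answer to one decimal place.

23.2

Flow: 57 L/min ÷ 60 = 0.95 L/s.
PIP = Vt/C + R·V̇ + PEEP (constant-flow equation of motion).
Only the elastic term changes: ΔPIP = ΔVt / C = (510 − 595) / 45.8 = -1.856 cmH2O.
Original PIP = 595/45.8 + 5.3×0.95 + 7 = 25.026 cmH2O; new PIP = 25.026 + (-1.856) = 23.17 cmH2O.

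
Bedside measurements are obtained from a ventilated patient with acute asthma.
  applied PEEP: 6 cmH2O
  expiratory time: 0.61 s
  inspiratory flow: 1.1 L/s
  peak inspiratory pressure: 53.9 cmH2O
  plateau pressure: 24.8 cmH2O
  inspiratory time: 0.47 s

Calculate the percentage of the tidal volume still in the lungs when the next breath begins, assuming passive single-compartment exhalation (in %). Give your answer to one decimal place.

Vt = flow × Ti = 1.1 L/s × 0.47 s × 1000 mL/L = 517.0 mL.
R = (PIP − Pplat)/V̇ = (53.9 − 24.8) / 1.1 = 29.1/1.1 = 26.455 cmH2O·s/L.
C = Vt/(Pplat − PEEP) = 517.0 / (24.8 − 6) = 517.0/18.8 = 27.5 mL/cmH2O.
τ = R × C = 26.455 × 0.0275 L/cmH2O = 0.7275 s.
Fraction remaining at end-expiration = e^(−Te/τ) = e^(−0.61/0.7275) = 0.4324 → 43.24%.

43.2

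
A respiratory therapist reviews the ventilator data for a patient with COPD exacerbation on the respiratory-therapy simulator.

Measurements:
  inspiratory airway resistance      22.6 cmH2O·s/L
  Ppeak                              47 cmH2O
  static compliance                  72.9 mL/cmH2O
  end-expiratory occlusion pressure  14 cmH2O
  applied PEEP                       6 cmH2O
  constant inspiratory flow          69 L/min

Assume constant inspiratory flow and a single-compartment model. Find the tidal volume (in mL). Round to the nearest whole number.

511

Flow: 69 L/min ÷ 60 = 1.15 L/s.
Total PEEP = 14 cmH2O (set 6 + intrinsic 8); this is the baseline alveolar pressure.
Equation of motion (constant flow): PIP = Vt/C + R·V̇ + PEEP.
Vt/C = PIP − R·V̇ − PEEP = 47 − 25.99 − 14 = 7.01 cmH2O.
Vt = C × 7.01 = 72.9 × 7.01 = 511.03 mL.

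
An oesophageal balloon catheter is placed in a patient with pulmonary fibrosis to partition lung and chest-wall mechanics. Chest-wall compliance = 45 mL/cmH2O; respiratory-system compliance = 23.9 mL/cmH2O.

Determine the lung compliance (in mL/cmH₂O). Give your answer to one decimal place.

1/CL = 1/Crs − 1/Ccw.
1/CL = 1/23.9 − 1/45 = 0.01962.
CL = 50.968 mL/cmH2O.

51.0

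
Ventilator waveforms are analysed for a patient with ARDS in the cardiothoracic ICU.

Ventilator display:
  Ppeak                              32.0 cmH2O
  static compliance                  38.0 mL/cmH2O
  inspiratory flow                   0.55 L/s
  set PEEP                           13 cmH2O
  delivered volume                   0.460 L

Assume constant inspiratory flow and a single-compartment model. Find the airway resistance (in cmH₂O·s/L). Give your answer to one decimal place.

12.5

Equation of motion (constant flow): PIP = Vt/C + R·V̇ + PEEP.
R·V̇ = PIP − Vt/C − PEEP = 32.0 − 460/38.0 − 13 = 32.0 − 12.105 − 13 = 6.895 cmH2O.
R = 6.895 / 0.55 = 12.536 cmH2O·s/L.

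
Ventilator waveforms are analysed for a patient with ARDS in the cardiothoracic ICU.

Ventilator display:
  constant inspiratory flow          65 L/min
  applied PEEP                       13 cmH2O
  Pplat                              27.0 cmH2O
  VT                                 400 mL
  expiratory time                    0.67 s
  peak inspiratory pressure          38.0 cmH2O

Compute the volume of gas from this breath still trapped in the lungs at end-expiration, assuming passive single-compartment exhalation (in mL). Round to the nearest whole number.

Flow: 65 L/min ÷ 60 = 1.0833 L/s.
R = (PIP − Pplat)/V̇ = (38.0 − 27.0) / 1.0833 = 11.0/1.0833 = 10.154 cmH2O·s/L.
C = Vt/(Pplat − PEEP) = 400.0 / (27.0 − 13) = 400.0/14.0 = 28.571 mL/cmH2O.
τ = R × C = 10.154 × 0.02857 L/cmH2O = 0.2901 s.
Fraction remaining = e^(−Te/τ) = e^(−0.67/0.2901) = 0.09931.
Trapped volume = 400.0 × 0.09931 = 39.724 mL.

40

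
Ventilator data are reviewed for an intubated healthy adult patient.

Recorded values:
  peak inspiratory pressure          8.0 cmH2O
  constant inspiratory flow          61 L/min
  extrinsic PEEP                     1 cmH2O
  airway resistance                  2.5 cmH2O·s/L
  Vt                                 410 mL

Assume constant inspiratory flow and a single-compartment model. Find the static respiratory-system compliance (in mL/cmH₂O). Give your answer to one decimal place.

92.0

Flow: 61 L/min ÷ 60 = 1.0167 L/s.
Equation of motion (constant flow): PIP = Vt/C + R·V̇ + PEEP.
Vt/C = PIP − R·V̇ − PEEP = 8.0 − 2.5×1.0167 − 1 = 8.0 − 2.542 − 1 = 4.458 cmH2O.
C = Vt / 4.458 = 410 / 4.458 = 91.969 mL/cmH2O.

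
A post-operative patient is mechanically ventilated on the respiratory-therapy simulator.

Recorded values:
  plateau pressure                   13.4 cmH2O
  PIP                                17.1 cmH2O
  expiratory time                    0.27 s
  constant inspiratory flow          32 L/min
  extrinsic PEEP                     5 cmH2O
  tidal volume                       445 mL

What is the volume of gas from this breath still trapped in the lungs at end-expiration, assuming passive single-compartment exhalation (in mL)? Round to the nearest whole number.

Flow: 32 L/min ÷ 60 = 0.5333 L/s.
R = (PIP − Pplat)/V̇ = (17.1 − 13.4) / 0.5333 = 3.7/0.5333 = 6.938 cmH2O·s/L.
C = Vt/(Pplat − PEEP) = 445.0 / (13.4 − 5) = 445.0/8.4 = 52.976 mL/cmH2O.
τ = R × C = 6.938 × 0.05298 L/cmH2O = 0.3676 s.
Fraction remaining = e^(−Te/τ) = e^(−0.27/0.3676) = 0.4797.
Trapped volume = 445.0 × 0.4797 = 213.47 mL.

213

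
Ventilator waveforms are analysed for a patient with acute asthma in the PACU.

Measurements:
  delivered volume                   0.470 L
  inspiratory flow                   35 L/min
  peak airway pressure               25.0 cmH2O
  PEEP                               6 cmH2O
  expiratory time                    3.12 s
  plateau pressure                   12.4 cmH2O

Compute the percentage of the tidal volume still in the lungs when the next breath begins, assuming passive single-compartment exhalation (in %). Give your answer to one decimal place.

Flow: 35 L/min ÷ 60 = 0.5833 L/s.
R = (PIP − Pplat)/V̇ = (25.0 − 12.4) / 0.5833 = 12.6/0.5833 = 21.601 cmH2O·s/L.
C = Vt/(Pplat − PEEP) = 470.0 / (12.4 − 6) = 470.0/6.4 = 73.438 mL/cmH2O.
τ = R × C = 21.601 × 0.07344 L/cmH2O = 1.586 s.
Fraction remaining at end-expiration = e^(−Te/τ) = e^(−3.12/1.586) = 0.1398 → 13.98%.

14.0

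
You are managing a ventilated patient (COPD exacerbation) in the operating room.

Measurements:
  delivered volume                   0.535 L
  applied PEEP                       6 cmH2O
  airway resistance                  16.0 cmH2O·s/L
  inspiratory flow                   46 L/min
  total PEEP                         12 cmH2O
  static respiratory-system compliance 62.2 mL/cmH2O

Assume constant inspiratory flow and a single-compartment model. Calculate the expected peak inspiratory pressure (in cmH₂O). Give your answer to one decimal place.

32.9

Flow: 46 L/min ÷ 60 = 0.7667 L/s.
Total PEEP = 12 cmH2O (set 6 + intrinsic 6); this is the baseline alveolar pressure.
Equation of motion (constant flow): PIP = Vt/C + R·V̇ + PEEP.
PIP = 535/62.2 + 16.0×0.7667 + 12 = 8.601 + 12.267 + 12 = 32.868 cmH2O.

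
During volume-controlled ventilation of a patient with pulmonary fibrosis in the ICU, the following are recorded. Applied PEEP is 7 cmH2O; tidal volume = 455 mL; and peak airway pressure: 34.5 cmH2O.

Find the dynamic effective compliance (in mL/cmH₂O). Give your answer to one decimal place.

16.5

Dynamic compliance = Vt / (PIP − PEEP) = 455 / (34.5 − 7) = 455 / 27.5 = 16.545 mL/cmH2O.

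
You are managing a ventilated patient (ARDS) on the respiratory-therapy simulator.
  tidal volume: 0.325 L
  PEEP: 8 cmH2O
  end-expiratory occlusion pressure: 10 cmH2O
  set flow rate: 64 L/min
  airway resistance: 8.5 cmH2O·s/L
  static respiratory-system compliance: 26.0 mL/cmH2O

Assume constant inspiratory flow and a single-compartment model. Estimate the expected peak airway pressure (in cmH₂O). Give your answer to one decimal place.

Flow: 64 L/min ÷ 60 = 1.0667 L/s.
Total PEEP = 10 cmH2O (set 8 + intrinsic 2); this is the baseline alveolar pressure.
Equation of motion (constant flow): PIP = Vt/C + R·V̇ + PEEP.
PIP = 325/26.0 + 8.5×1.0667 + 10 = 12.5 + 9.067 + 10 = 31.567 cmH2O.

31.6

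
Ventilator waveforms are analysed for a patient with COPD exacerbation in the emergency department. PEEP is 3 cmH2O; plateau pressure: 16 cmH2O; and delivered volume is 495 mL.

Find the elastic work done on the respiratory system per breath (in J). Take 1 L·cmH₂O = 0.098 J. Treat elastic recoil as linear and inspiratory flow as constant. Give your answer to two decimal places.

Elastic work ≈ ½ × (Pplat − PEEP) × Vt = 0.5 × (16 − 3) × 0.495 L = 0.5 × 13.0 × 0.495 = 3.218 L·cmH2O.
× 0.098 J/(L·cmH2O) → 0.3154 J.

0.32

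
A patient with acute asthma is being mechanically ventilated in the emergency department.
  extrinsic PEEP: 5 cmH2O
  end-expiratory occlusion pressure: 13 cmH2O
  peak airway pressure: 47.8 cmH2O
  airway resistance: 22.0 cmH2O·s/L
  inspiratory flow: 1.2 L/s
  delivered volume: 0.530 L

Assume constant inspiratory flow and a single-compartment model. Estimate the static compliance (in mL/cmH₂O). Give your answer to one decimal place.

63.1

Total PEEP = 13 cmH2O (set 5 + intrinsic 8); this is the baseline alveolar pressure.
Equation of motion (constant flow): PIP = Vt/C + R·V̇ + PEEP.
Vt/C = PIP − R·V̇ − PEEP = 47.8 − 22.0×1.2 − 13 = 47.8 − 26.4 − 13 = 8.4 cmH2O.
C = Vt / 8.4 = 530 / 8.4 = 63.095 mL/cmH2O.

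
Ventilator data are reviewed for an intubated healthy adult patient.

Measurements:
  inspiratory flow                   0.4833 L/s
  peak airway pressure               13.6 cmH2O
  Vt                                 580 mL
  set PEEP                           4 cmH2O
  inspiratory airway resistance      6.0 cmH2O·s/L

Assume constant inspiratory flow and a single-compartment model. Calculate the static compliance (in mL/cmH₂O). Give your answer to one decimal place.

86.6

Equation of motion (constant flow): PIP = Vt/C + R·V̇ + PEEP.
Vt/C = PIP − R·V̇ − PEEP = 13.6 − 6.0×0.4833 − 4 = 13.6 − 2.9 − 4 = 6.7 cmH2O.
C = Vt / 6.7 = 580 / 6.7 = 86.567 mL/cmH2O.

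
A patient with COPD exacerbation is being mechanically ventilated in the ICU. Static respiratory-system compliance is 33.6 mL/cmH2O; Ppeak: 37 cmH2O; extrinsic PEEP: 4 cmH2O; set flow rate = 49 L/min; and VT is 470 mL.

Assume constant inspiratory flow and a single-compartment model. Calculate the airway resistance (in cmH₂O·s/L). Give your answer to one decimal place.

Flow: 49 L/min ÷ 60 = 0.8167 L/s.
Equation of motion (constant flow): PIP = Vt/C + R·V̇ + PEEP.
R·V̇ = PIP − Vt/C − PEEP = 37 − 470/33.6 − 4 = 37 − 13.988 − 4 = 19.012 cmH2O.
R = 19.012 / 0.8167 = 23.279 cmH2O·s/L.

23.3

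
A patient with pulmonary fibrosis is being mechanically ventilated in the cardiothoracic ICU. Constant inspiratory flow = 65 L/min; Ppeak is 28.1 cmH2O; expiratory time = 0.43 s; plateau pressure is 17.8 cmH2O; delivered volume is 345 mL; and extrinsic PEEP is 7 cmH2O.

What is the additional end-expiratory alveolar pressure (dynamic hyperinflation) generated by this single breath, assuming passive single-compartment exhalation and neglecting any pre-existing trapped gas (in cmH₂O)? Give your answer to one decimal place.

2.6

Flow: 65 L/min ÷ 60 = 1.0833 L/s.
R = (PIP − Pplat)/V̇ = (28.1 − 17.8) / 1.0833 = 10.3/1.0833 = 9.508 cmH2O·s/L.
C = Vt/(Pplat − PEEP) = 345.0 / (17.8 − 7) = 345.0/10.8 = 31.944 mL/cmH2O.
τ = R × C = 9.508 × 0.03194 L/cmH2O = 0.3037 s.
Fraction remaining = e^(−Te/τ) = e^(−0.43/0.3037) = 0.2427; trapped volume = 345.0 × 0.2427 = 83.732 mL.
Additional alveolar pressure from trapping ≈ V_trapped / C = 83.732 / 31.944 = 2.621 cmH2O.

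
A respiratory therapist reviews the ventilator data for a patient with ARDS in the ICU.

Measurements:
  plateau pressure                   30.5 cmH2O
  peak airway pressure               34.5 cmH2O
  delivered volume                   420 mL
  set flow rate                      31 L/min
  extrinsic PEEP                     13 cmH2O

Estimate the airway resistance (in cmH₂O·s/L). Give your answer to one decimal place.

Flow: 31 L/min ÷ 60 = 0.5167 L/s.
Raw = (PIP − Pplat) / flow = (34.5 − 30.5) / 0.5167 = 4.0 / 0.5167 = 7.741 cmH2O·s/L.

7.7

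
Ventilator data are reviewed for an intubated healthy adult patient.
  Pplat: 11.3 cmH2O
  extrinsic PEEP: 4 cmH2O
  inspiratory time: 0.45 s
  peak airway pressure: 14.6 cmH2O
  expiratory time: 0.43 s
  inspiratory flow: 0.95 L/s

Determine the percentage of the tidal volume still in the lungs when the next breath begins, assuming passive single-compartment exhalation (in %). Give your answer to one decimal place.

Vt = flow × Ti = 0.95 L/s × 0.45 s × 1000 mL/L = 427.5 mL.
R = (PIP − Pplat)/V̇ = (14.6 − 11.3) / 0.95 = 3.3/0.95 = 3.474 cmH2O·s/L.
C = Vt/(Pplat − PEEP) = 427.5 / (11.3 − 4) = 427.5/7.3 = 58.562 mL/cmH2O.
τ = R × C = 3.474 × 0.05856 L/cmH2O = 0.2034 s.
Fraction remaining at end-expiration = e^(−Te/τ) = e^(−0.43/0.2034) = 0.1207 → 12.07%.

12.1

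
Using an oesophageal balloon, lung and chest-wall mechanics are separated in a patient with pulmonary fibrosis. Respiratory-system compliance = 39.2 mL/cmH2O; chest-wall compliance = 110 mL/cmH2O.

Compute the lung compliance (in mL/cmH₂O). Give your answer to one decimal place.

60.9

1/CL = 1/Crs − 1/Ccw.
1/CL = 1/39.2 − 1/110 = 0.01642.
CL = 60.901 mL/cmH2O.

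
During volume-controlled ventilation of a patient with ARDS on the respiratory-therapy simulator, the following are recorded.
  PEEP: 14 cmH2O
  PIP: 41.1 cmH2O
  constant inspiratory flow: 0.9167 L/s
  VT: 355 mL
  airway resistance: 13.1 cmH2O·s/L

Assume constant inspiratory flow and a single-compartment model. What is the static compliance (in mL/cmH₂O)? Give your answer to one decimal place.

Equation of motion (constant flow): PIP = Vt/C + R·V̇ + PEEP.
Vt/C = PIP − R·V̇ − PEEP = 41.1 − 13.1×0.9167 − 14 = 41.1 − 12.009 − 14 = 15.091 cmH2O.
C = Vt / 15.091 = 355 / 15.091 = 23.524 mL/cmH2O.

23.5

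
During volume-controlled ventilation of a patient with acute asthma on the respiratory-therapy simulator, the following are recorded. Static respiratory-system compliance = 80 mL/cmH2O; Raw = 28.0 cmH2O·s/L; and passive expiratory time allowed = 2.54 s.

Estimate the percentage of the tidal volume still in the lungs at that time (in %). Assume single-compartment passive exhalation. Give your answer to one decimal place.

32.2

τ = R × C = 28.0 × 80 mL/cmH2O = 28.0 × 0.080 L/cmH2O = 2.24 s.
Passive exhalation: V(t)/V₀ = e^(−t/τ) = e^(−2.54/2.24) = 0.3218.
Fraction remaining = 0.3218 → 32.18%.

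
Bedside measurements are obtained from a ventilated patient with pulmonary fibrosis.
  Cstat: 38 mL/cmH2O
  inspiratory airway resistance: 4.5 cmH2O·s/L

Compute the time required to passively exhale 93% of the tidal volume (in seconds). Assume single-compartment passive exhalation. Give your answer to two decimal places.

0.45

τ = R × C = 4.5 × 38 mL/cmH2O = 4.5 × 0.038 L/cmH2O = 0.171 s.
Exhaled fraction f = 1 − e^(−t/τ) → t = −τ·ln(1 − f) = −0.171·ln(0.07) = 0.4547 s.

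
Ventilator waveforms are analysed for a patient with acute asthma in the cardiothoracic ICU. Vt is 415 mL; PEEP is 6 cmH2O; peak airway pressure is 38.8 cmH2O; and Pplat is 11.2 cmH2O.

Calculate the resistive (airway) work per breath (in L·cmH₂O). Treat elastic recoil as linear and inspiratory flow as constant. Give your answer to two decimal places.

With constant inspiratory flow the resistive pressure is constant at PIP − Pplat = 38.8 − 11.2 = 27.6 cmH2O, so resistive work = 27.6 × 0.415 = 11.454 L·cmH2O.

11.45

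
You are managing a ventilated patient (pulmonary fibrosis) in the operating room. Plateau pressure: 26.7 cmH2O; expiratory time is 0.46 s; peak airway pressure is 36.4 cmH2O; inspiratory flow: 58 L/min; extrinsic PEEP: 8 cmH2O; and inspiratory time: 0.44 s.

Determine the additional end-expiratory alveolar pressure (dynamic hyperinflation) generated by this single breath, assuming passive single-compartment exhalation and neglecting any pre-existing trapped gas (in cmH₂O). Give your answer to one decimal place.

2.5

Flow: 58 L/min ÷ 60 = 0.9667 L/s.
Vt = flow × Ti = 0.9667 L/s × 0.44 s × 1000 mL/L = 425.35 mL.
R = (PIP − Pplat)/V̇ = (36.4 − 26.7) / 0.9667 = 9.7/0.9667 = 10.034 cmH2O·s/L.
C = Vt/(Pplat − PEEP) = 425.35 / (26.7 − 8) = 425.35/18.7 = 22.746 mL/cmH2O.
τ = R × C = 10.034 × 0.02275 L/cmH2O = 0.2283 s.
Fraction remaining = e^(−Te/τ) = e^(−0.46/0.2283) = 0.1333; trapped volume = 425.35 × 0.1333 = 56.699 mL.
Additional alveolar pressure from trapping ≈ V_trapped / C = 56.699 / 22.746 = 2.493 cmH2O.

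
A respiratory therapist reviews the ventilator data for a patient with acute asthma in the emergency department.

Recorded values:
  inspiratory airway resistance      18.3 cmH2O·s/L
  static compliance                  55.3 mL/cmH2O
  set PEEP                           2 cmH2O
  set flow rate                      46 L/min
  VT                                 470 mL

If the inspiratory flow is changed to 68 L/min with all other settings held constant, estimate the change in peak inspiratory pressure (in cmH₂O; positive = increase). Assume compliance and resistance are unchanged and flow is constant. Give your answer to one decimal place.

Flow: 46 L/min ÷ 60 = 0.7667 L/s.
New flow: 68 L/min ÷ 60 = 1.1333 L/s.
PIP = Vt/C + R·V̇ + PEEP (constant-flow equation of motion).
Only the resistive term changes: ΔPIP = R × ΔV̇ = 18.3 × (1.1333 − 0.7667) = 18.3 × 0.3666 = 6.709 cmH2O.

6.7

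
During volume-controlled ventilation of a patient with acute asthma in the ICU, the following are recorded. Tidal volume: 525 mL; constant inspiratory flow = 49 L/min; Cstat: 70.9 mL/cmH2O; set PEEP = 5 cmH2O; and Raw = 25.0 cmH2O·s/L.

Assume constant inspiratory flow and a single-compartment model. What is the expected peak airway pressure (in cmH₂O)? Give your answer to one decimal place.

32.8

Flow: 49 L/min ÷ 60 = 0.8167 L/s.
Equation of motion (constant flow): PIP = Vt/C + R·V̇ + PEEP.
PIP = 525/70.9 + 25.0×0.8167 + 5 = 7.405 + 20.418 + 5 = 32.823 cmH2O.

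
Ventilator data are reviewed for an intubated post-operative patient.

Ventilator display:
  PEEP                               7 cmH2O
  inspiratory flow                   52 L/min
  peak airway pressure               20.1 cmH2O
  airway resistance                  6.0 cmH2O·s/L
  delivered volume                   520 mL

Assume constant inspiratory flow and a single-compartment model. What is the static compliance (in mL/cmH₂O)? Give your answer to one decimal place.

Flow: 52 L/min ÷ 60 = 0.8667 L/s.
Equation of motion (constant flow): PIP = Vt/C + R·V̇ + PEEP.
Vt/C = PIP − R·V̇ − PEEP = 20.1 − 6.0×0.8667 − 7 = 20.1 − 5.2 − 7 = 7.9 cmH2O.
C = Vt / 7.9 = 520 / 7.9 = 65.823 mL/cmH2O.

65.8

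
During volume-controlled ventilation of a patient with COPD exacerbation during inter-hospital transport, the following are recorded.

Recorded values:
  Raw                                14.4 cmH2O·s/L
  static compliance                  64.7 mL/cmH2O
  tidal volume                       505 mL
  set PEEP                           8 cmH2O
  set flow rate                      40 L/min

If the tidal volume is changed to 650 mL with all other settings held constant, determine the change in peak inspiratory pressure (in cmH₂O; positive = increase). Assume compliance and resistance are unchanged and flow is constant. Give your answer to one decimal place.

2.2

PIP = Vt/C + R·V̇ + PEEP (constant-flow equation of motion).
Only the elastic term changes: ΔPIP = ΔVt / C = (650 − 505) / 64.7 = 2.241 cmH2O.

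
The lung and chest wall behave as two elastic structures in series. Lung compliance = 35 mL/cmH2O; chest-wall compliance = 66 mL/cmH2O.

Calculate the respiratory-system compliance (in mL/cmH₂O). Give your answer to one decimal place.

22.9

Lung and chest wall are elastances in series: 1/Crs = 1/CL + 1/Ccw.
1/Crs = 1/35 + 1/66 = 0.04372.
Crs = 22.873 mL/cmH2O.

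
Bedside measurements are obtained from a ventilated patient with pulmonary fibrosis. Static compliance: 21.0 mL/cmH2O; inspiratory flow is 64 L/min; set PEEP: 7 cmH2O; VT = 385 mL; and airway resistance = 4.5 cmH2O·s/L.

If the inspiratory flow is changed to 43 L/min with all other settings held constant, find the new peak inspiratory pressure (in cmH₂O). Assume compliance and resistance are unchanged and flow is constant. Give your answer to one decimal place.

Flow: 64 L/min ÷ 60 = 1.0667 L/s.
New flow: 43 L/min ÷ 60 = 0.7167 L/s.
PIP = Vt/C + R·V̇ + PEEP (constant-flow equation of motion).
Only the resistive term changes: ΔPIP = R × ΔV̇ = 4.5 × (0.7167 − 1.0667) = 4.5 × -0.35 = -1.575 cmH2O.
Original PIP = 385/21.0 + 4.5×1.0667 + 7 = 30.133 cmH2O; new PIP = 30.133 + (-1.575) = 28.558 cmH2O.

28.6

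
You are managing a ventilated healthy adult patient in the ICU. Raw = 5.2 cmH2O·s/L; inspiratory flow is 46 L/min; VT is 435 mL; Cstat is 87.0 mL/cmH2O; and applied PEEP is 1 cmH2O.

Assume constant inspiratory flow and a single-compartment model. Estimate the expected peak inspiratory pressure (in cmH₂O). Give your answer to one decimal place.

Flow: 46 L/min ÷ 60 = 0.7667 L/s.
Equation of motion (constant flow): PIP = Vt/C + R·V̇ + PEEP.
PIP = 435/87.0 + 5.2×0.7667 + 1 = 5.0 + 3.987 + 1 = 9.987 cmH2O.

10.0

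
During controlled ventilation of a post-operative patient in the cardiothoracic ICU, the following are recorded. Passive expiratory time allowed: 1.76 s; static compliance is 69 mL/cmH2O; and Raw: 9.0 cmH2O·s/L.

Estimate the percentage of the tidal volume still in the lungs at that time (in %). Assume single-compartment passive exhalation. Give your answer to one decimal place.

τ = R × C = 9.0 × 69 mL/cmH2O = 9.0 × 0.069 L/cmH2O = 0.621 s.
Passive exhalation: V(t)/V₀ = e^(−t/τ) = e^(−1.76/0.621) = 0.05877.
Fraction remaining = 0.05877 → 5.877%.

5.9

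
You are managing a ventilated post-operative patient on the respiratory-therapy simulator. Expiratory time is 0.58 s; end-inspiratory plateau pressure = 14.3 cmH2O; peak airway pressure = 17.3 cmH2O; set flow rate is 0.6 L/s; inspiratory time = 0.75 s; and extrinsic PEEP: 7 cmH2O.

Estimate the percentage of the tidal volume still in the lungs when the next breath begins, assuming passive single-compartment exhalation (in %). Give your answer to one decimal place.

15.2

Vt = flow × Ti = 0.6 L/s × 0.75 s × 1000 mL/L = 450.0 mL.
R = (PIP − Pplat)/V̇ = (17.3 − 14.3) / 0.6 = 3.0/0.6 = 5.0 cmH2O·s/L.
C = Vt/(Pplat − PEEP) = 450.0 / (14.3 − 7) = 450.0/7.3 = 61.644 mL/cmH2O.
τ = R × C = 5.0 × 0.06164 L/cmH2O = 0.3082 s.
Fraction remaining at end-expiration = e^(−Te/τ) = e^(−0.58/0.3082) = 0.1523 → 15.23%.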